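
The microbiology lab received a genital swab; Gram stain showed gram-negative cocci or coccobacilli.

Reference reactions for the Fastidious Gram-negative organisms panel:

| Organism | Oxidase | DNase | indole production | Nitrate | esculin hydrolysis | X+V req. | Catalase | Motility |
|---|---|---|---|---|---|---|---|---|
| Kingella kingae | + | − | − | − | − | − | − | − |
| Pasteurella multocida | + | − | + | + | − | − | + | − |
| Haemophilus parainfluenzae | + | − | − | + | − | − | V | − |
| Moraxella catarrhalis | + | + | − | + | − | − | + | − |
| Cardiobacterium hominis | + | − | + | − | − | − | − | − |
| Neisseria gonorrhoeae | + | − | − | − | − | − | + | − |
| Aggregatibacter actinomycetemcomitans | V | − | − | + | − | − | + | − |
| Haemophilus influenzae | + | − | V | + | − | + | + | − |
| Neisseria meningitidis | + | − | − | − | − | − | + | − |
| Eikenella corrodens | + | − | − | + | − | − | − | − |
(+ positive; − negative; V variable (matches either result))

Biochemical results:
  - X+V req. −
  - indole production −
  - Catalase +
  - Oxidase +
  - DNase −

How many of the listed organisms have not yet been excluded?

4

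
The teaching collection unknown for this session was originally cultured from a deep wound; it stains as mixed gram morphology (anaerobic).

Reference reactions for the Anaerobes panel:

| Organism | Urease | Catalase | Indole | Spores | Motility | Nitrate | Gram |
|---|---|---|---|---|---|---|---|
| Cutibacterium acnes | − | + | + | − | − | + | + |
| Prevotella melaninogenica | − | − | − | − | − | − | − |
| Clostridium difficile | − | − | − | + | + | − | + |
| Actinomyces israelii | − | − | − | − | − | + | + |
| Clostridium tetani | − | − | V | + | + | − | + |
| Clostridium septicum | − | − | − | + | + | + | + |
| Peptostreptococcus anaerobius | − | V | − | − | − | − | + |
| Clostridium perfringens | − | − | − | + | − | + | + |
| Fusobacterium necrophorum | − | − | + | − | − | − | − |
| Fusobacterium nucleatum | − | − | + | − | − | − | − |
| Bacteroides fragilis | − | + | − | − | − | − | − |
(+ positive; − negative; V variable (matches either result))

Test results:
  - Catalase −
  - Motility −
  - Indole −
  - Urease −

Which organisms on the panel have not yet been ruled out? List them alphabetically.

Actinomyces israelii, Clostridium perfringens, Peptostreptococcus anaerobius, Prevotella melaninogenica

Urease −: all 11 remaining candidates are consistent.
Catalase −: excludes Cutibacterium acnes, Bacteroides fragilis — 9 left.
Motility −: excludes Clostridium difficile, Clostridium tetani, Clostridium septicum — 6 left.
Indole −: excludes Fusobacterium necrophorum, Fusobacterium nucleatum — 4 left.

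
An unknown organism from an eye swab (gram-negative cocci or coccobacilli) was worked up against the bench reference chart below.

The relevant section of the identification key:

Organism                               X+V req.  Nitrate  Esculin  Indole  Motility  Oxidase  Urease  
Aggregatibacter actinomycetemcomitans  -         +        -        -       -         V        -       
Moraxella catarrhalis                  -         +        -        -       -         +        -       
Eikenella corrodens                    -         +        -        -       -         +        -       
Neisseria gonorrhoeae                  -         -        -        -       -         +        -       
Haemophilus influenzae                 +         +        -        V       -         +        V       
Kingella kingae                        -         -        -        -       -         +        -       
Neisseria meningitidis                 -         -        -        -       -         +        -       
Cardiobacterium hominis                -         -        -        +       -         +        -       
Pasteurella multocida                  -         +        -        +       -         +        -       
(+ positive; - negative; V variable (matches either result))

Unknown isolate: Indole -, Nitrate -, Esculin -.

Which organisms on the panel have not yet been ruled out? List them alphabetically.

Kingella kingae, Neisseria gonorrhoeae, Neisseria meningitidis

Esculin -: all 9 remaining candidates are consistent.
Indole -: excludes Cardiobacterium hominis, Pasteurella multocida — 7 left.
Nitrate -: excludes Aggregatibacter actinomycetemcomitans, Moraxella catarrhalis, Eikenella corrodens, Haemophilus influenzae — 3 left.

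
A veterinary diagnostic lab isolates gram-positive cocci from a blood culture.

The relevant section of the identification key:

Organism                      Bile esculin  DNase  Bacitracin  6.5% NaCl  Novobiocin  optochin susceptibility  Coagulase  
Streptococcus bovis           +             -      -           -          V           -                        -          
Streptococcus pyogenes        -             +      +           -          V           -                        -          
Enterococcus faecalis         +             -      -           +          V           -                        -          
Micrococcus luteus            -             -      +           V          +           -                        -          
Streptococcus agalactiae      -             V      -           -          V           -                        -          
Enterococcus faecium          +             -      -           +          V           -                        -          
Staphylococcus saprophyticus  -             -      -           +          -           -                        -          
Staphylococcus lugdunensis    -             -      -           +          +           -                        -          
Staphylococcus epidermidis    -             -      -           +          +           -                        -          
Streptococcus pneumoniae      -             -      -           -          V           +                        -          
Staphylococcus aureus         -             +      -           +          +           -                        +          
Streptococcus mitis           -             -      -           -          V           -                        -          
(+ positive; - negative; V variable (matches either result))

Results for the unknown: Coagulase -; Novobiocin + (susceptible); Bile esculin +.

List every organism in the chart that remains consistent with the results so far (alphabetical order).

Enterococcus faecalis, Enterococcus faecium, Streptococcus bovis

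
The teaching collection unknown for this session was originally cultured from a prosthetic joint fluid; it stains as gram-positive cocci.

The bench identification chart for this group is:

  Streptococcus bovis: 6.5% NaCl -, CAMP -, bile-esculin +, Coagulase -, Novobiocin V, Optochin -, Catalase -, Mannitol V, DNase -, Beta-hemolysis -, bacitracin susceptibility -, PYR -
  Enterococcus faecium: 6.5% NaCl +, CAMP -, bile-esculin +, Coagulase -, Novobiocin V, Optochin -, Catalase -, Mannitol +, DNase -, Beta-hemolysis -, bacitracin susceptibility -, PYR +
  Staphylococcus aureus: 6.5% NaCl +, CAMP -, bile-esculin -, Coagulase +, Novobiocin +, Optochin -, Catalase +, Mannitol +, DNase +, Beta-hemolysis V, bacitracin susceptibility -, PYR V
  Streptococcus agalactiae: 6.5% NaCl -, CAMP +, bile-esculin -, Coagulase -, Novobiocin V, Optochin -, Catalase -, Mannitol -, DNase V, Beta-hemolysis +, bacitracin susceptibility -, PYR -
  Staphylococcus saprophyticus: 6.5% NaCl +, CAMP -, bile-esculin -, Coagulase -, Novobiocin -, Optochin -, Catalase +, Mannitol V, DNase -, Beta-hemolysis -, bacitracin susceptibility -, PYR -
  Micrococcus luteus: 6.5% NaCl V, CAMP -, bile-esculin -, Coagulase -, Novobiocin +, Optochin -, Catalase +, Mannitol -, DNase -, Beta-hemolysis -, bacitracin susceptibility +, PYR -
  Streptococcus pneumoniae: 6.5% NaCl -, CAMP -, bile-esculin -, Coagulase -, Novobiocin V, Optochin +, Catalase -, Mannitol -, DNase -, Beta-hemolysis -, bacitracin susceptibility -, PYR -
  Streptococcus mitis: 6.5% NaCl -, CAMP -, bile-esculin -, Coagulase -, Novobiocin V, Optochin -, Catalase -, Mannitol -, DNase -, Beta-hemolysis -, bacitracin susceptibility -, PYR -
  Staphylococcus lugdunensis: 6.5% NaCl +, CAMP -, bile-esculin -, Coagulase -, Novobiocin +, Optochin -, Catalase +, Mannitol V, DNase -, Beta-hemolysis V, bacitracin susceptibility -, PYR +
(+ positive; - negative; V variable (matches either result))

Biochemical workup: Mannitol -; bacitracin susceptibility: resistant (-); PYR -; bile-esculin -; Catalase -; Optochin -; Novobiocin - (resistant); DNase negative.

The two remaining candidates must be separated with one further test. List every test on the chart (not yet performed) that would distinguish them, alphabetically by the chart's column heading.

Beta-hemolysis, CAMP

DNase -: excludes Staphylococcus aureus — 8 left.
bacitracin susceptibility -: excludes Micrococcus luteus — 7 left.
PYR -: excludes Enterococcus faecium, Staphylococcus lugdunensis — 5 left.
Optochin -: excludes Streptococcus pneumoniae — 4 left.
Mannitol -: all 4 remaining candidates are consistent.
Novobiocin -: all 4 remaining candidates are consistent.
bile-esculin -: excludes Streptococcus bovis — 3 left.
Catalase -: excludes Staphylococcus saprophyticus — 2 left.
Two candidates remain: Streptococcus agalactiae and Streptococcus mitis.
  6.5% NaCl: - vs - — same for both, does not separate.
  CAMP: Streptococcus agalactiae +, Streptococcus mitis - — discriminates.
  Coagulase: - vs - — same for both, does not separate.
  Beta-hemolysis: Streptococcus agalactiae +, Streptococcus mitis - — discriminates.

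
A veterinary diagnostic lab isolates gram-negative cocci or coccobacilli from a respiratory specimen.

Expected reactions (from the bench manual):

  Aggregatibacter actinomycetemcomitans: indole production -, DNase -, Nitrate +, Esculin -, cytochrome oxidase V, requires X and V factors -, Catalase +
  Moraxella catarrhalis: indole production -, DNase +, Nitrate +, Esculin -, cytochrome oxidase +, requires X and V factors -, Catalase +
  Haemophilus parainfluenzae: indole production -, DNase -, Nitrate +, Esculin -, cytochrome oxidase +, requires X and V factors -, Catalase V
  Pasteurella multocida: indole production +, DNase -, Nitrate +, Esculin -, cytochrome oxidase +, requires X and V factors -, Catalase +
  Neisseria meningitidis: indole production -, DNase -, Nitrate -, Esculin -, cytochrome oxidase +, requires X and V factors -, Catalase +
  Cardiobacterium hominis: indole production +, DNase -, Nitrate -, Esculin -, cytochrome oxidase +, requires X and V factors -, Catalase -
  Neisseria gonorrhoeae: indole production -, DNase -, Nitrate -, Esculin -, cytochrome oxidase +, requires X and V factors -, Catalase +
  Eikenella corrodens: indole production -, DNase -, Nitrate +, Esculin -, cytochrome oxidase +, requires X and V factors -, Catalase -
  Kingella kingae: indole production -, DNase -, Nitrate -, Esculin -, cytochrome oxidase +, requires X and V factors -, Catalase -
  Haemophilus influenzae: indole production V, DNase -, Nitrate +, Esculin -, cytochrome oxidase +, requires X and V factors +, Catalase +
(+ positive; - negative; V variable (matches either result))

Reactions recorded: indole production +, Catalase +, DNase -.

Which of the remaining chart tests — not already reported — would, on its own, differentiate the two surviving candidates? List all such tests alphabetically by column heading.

indole production +: excludes 7 organisms — 3 left.
DNase -: all 3 remaining candidates are consistent.
Catalase +: excludes Cardiobacterium hominis — 2 left.
Two candidates remain: Haemophilus influenzae and Pasteurella multocida.
  Nitrate: + vs + — same for both, does not separate.
  Esculin: - vs - — same for both, does not separate.
  cytochrome oxidase: + vs + — same for both, does not separate.
  requires X and V factors: Haemophilus influenzae +, Pasteurella multocida - — discriminates.

requires X and V factors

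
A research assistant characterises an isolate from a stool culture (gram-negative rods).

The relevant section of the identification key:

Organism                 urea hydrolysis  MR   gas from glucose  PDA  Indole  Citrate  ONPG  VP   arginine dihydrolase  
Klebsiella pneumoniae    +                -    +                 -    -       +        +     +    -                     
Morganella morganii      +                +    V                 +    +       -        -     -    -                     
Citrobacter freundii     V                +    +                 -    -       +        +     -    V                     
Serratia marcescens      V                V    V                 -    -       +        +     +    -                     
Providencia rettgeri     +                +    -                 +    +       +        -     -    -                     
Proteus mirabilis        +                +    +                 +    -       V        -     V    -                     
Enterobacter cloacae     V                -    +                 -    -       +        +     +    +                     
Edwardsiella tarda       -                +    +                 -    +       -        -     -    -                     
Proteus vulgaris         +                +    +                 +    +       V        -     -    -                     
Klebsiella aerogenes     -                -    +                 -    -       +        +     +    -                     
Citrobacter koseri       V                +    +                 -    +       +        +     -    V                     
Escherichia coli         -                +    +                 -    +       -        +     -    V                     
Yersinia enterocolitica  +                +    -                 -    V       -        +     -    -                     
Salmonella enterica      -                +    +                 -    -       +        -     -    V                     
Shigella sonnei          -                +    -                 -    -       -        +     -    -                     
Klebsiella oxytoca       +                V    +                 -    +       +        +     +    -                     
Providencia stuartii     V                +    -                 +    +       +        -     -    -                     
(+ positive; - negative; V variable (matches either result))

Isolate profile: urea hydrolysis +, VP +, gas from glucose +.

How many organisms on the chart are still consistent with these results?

5

VP +: excludes 11 organisms — 6 left.
urea hydrolysis +: excludes Klebsiella aerogenes — 5 left.
gas from glucose +: all 5 remaining candidates are consistent.
Still consistent: Enterobacter cloacae, Klebsiella oxytoca, Klebsiella pneumoniae, Proteus mirabilis, Serratia marcescens.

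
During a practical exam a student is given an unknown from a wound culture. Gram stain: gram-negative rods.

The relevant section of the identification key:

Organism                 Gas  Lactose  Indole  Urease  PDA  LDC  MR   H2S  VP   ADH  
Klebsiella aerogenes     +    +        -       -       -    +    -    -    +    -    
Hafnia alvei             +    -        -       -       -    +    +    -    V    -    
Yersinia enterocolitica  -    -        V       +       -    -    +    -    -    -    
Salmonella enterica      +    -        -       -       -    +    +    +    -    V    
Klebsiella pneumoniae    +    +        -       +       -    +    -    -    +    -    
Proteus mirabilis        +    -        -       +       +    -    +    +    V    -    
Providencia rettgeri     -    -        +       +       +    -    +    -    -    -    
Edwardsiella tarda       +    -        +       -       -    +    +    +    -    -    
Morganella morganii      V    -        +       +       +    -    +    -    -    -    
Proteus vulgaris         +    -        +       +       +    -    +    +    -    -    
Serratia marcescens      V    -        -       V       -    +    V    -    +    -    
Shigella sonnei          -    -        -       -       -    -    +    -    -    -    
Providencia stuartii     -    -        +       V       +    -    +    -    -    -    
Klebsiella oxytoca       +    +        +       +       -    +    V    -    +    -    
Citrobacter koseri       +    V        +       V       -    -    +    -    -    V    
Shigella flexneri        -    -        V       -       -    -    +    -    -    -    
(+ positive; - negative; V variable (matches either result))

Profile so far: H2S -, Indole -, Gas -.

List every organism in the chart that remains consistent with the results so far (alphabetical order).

Gas -: excludes 9 organisms — 7 left.
H2S -: all 7 remaining candidates are consistent.
Indole -: excludes Providencia rettgeri, Morganella morganii, Providencia stuartii — 4 left.

Serratia marcescens, Shigella flexneri, Shigella sonnei, Yersinia enterocolitica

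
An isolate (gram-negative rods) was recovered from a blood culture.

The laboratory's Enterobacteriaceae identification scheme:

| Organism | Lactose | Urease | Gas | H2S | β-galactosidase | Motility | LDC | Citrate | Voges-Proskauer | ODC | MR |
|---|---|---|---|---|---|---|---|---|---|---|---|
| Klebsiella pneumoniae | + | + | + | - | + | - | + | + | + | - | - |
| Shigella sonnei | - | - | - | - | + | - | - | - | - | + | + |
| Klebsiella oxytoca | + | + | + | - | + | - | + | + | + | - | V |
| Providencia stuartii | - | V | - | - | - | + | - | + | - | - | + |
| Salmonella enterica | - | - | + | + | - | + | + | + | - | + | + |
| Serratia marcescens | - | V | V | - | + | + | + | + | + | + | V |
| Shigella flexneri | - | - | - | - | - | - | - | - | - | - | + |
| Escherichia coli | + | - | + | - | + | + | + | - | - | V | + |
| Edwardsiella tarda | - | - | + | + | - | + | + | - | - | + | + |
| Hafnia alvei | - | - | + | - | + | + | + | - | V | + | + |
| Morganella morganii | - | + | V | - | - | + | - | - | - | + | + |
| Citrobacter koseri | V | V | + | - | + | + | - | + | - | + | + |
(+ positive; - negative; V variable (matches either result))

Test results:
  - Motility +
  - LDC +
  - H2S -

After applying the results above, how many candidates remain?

3

LDC +: excludes 5 organisms — 7 left.
Motility +: excludes Klebsiella pneumoniae, Klebsiella oxytoca — 5 left.
H2S -: excludes Salmonella enterica, Edwardsiella tarda — 3 left.
Still consistent: Escherichia coli, Hafnia alvei, Serratia marcescens.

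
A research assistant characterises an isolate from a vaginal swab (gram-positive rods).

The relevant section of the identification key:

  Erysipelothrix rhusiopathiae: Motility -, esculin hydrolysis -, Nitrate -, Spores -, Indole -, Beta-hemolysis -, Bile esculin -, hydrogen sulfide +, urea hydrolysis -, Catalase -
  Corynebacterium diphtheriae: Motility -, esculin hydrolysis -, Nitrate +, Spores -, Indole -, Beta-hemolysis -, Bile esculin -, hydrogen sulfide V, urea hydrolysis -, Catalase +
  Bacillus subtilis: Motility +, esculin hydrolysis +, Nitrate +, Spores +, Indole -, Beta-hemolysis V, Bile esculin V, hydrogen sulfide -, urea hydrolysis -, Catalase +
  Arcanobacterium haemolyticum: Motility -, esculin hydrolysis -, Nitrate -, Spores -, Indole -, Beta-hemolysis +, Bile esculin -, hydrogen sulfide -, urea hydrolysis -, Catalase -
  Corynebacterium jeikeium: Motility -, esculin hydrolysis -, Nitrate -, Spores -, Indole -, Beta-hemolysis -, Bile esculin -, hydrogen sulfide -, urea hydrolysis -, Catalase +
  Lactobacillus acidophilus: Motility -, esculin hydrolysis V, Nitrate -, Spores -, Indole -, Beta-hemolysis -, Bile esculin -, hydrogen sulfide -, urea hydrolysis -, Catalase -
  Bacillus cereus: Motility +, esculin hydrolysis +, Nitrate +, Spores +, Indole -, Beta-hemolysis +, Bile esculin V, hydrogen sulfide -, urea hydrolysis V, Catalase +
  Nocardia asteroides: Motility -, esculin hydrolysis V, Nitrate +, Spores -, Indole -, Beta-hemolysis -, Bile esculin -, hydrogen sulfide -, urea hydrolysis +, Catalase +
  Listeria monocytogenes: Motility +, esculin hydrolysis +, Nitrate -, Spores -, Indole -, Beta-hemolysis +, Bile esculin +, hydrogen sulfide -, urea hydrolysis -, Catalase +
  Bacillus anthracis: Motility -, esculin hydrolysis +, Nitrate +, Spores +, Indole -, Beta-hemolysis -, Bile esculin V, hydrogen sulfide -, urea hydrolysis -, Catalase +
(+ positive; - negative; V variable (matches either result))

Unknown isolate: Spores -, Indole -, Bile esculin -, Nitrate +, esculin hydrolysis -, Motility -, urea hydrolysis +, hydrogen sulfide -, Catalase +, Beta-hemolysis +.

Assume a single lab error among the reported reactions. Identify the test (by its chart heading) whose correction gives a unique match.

As reported, no row in the chart matches all 10 reactions.
Reversing Beta-hemolysis (to -) → unique match: Nocardia asteroides.
Reversing urea hydrolysis → still no organism matches.
Reversing esculin hydrolysis → still no organism matches.
Reversing Spores → still no organism matches.
Reversing Indole → still no organism matches.
Reversing Motility → still no organism matches.
Reversing hydrogen sulfide → still no organism matches.
Reversing Catalase → still no organism matches.
Reversing Nitrate → still no organism matches.
Reversing Bile esculin → still no organism matches.

Beta-hemolysis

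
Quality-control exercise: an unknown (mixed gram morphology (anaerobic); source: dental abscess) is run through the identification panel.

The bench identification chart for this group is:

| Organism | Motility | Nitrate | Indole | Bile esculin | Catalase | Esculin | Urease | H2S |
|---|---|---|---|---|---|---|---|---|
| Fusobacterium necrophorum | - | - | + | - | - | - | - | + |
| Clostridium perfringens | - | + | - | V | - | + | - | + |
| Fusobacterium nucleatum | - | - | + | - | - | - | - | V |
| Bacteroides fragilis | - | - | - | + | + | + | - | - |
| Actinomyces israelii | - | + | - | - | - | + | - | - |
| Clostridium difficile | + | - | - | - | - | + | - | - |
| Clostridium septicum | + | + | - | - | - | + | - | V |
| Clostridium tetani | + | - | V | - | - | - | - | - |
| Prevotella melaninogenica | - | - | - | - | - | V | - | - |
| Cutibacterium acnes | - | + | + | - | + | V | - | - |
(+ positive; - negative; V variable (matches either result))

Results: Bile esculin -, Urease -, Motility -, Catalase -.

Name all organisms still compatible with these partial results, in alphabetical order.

Actinomyces israelii, Clostridium perfringens, Fusobacterium necrophorum, Fusobacterium nucleatum, Prevotella melaninogenica

Urease -: all 10 remaining candidates are consistent.
Catalase -: excludes Bacteroides fragilis, Cutibacterium acnes — 8 left.
Bile esculin -: all 8 remaining candidates are consistent.
Motility -: excludes Clostridium difficile, Clostridium septicum, Clostridium tetani — 5 left.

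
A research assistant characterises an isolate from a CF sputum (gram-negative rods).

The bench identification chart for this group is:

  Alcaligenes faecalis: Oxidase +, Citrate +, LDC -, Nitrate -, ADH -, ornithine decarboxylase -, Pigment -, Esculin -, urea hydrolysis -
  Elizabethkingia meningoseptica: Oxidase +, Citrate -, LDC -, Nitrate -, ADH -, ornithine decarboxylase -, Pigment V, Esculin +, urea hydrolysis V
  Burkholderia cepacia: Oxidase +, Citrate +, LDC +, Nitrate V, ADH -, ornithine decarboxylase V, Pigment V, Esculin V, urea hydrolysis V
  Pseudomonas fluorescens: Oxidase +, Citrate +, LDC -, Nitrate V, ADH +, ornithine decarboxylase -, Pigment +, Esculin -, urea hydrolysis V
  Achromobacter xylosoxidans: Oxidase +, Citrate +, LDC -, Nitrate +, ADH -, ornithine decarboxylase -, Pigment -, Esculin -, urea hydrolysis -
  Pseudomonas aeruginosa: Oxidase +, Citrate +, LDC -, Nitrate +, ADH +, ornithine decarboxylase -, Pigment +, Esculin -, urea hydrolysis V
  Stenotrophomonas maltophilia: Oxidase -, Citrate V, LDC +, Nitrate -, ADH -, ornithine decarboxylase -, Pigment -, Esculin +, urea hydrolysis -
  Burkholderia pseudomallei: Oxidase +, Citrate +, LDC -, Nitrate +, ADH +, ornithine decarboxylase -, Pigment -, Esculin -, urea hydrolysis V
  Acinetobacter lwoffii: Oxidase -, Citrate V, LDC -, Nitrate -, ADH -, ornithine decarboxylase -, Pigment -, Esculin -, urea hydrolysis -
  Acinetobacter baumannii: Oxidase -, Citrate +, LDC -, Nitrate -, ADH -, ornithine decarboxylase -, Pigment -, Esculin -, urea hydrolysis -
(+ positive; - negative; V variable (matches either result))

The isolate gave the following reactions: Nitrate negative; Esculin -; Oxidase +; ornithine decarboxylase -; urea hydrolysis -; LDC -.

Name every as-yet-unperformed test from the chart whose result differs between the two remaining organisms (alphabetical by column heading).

ADH, Pigment

Nitrate -: excludes Achromobacter xylosoxidans, Pseudomonas aeruginosa, Burkholderia pseudomallei — 7 left.
urea hydrolysis -: all 7 remaining candidates are consistent.
Oxidase +: excludes Stenotrophomonas maltophilia, Acinetobacter lwoffii, Acinetobacter baumannii — 4 left.
LDC -: excludes Burkholderia cepacia — 3 left.
ornithine decarboxylase -: all 3 remaining candidates are consistent.
Esculin -: excludes Elizabethkingia meningoseptica — 2 left.
Two candidates remain: Alcaligenes faecalis and Pseudomonas fluorescens.
  Citrate: + vs + — same for both, does not separate.
  ADH: Alcaligenes faecalis -, Pseudomonas fluorescens + — discriminates.
  Pigment: Alcaligenes faecalis -, Pseudomonas fluorescens + — discriminates.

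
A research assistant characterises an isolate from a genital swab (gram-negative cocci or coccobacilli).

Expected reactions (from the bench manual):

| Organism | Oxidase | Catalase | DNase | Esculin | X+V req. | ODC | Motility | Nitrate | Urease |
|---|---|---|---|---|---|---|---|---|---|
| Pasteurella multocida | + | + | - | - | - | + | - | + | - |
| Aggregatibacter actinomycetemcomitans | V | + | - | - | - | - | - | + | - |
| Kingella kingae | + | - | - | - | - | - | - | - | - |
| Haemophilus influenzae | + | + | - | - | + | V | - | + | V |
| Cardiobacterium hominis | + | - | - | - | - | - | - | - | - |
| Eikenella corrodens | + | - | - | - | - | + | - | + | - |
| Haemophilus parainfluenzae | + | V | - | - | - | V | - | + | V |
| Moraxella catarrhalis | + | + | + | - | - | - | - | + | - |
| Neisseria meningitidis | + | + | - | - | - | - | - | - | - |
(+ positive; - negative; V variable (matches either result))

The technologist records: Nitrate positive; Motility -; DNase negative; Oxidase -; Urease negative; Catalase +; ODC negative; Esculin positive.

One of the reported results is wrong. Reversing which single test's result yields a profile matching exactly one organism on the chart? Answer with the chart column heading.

Esculin

As reported, no row in the chart matches all 8 reactions.
Reversing Oxidase → still no organism matches.
Reversing ODC → still no organism matches.
Reversing DNase → still no organism matches.
Reversing Motility → still no organism matches.
Reversing Catalase → still no organism matches.
Reversing Urease → still no organism matches.
Reversing Nitrate → still no organism matches.
Reversing Esculin (to -) → unique match: Aggregatibacter actinomycetemcomitans.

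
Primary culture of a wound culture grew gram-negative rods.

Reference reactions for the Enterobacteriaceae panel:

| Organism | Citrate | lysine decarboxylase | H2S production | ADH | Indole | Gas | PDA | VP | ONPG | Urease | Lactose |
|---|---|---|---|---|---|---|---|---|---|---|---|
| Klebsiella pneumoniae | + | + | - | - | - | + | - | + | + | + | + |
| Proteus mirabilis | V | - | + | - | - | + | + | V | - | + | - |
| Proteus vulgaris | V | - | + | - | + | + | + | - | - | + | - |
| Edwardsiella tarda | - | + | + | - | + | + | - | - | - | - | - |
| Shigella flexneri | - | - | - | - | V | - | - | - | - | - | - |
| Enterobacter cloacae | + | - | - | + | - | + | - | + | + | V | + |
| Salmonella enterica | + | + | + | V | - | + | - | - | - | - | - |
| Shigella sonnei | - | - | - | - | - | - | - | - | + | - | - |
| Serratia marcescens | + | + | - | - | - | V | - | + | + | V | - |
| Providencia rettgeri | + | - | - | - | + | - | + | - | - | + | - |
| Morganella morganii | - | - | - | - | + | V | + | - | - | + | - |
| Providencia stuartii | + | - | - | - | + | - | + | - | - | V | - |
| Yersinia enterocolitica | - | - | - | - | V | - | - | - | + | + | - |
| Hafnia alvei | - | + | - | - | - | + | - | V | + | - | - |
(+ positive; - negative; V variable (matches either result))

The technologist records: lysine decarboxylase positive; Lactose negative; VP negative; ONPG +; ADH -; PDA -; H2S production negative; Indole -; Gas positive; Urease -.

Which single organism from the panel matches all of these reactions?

Hafnia alvei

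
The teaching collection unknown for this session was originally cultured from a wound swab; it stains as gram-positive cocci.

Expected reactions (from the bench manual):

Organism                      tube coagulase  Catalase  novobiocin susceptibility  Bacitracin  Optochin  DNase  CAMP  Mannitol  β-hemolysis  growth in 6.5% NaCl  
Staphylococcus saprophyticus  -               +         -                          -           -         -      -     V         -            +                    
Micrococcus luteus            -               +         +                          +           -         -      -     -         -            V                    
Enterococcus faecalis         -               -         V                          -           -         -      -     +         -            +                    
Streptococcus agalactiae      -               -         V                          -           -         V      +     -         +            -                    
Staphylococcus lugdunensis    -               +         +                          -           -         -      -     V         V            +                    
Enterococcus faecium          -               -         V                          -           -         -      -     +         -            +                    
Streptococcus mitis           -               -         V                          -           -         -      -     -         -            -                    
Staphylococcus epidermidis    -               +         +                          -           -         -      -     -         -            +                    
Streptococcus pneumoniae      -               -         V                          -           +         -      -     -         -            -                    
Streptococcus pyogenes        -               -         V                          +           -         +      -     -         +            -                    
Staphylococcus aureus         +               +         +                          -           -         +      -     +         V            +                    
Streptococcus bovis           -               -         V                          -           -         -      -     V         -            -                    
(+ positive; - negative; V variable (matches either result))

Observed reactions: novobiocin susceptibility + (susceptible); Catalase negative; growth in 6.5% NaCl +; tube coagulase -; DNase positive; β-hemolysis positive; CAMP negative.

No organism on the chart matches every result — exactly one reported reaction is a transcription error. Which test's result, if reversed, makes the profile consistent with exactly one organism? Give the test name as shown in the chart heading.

growth in 6.5% NaCl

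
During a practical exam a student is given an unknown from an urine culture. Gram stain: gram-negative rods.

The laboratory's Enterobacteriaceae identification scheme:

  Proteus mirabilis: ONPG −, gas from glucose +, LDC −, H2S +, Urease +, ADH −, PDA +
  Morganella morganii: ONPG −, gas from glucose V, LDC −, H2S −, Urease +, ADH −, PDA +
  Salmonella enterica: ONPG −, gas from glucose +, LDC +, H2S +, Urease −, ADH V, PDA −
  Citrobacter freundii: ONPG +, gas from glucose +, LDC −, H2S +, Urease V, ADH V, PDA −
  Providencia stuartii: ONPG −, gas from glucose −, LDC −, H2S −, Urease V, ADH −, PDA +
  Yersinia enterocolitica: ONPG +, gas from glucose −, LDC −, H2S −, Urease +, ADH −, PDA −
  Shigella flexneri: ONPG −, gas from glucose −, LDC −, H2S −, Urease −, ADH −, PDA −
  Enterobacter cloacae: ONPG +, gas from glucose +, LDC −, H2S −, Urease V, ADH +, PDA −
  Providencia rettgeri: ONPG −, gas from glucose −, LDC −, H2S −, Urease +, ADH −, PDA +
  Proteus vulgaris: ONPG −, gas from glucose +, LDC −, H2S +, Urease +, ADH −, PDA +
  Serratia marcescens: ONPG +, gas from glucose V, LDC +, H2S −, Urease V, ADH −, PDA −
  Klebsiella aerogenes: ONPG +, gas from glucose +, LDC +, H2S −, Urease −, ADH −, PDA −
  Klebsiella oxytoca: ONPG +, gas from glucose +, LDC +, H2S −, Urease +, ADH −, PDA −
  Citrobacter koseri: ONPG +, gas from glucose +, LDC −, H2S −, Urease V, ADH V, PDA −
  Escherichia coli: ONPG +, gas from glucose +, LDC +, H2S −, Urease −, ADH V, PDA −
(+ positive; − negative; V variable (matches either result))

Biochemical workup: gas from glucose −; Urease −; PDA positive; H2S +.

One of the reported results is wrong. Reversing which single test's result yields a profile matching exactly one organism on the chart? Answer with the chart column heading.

As reported, no row in the chart matches all 4 reactions.
Reversing gas from glucose → still no organism matches.
Reversing Urease → still no organism matches.
Reversing PDA → still no organism matches.
Reversing H2S (to −) → unique match: Providencia stuartii.

H2S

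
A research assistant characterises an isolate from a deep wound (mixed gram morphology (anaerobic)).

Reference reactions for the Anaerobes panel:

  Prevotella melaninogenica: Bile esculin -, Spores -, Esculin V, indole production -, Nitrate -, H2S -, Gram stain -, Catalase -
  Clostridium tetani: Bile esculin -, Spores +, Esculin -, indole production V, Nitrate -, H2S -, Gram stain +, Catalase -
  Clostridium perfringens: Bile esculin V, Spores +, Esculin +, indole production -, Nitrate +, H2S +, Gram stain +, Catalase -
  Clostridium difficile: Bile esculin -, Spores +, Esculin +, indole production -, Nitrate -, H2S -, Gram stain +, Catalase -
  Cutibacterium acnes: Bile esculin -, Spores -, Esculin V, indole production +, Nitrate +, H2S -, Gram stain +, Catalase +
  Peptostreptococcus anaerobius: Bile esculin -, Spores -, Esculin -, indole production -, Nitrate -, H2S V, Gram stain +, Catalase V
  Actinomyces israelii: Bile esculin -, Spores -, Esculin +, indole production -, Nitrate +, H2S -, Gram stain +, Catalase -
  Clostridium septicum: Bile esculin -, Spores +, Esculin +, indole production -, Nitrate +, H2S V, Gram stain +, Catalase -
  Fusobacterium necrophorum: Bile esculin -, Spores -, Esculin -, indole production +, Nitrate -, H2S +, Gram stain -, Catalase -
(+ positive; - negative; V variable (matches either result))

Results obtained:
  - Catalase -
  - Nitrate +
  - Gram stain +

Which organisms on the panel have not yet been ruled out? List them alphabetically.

Actinomyces israelii, Clostridium perfringens, Clostridium septicum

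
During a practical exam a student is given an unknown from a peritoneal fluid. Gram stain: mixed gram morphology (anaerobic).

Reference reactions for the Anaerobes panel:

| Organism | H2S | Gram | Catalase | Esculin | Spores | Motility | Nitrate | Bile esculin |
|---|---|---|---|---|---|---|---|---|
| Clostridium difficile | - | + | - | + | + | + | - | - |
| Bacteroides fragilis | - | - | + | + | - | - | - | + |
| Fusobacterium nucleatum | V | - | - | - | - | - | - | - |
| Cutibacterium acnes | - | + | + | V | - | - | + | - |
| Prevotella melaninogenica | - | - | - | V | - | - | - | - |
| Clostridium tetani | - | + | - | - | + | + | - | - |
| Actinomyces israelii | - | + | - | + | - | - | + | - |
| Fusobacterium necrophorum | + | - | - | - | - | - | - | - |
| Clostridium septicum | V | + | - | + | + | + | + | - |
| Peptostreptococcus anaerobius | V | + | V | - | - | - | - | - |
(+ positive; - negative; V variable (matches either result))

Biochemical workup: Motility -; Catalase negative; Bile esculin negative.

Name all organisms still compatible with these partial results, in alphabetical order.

Actinomyces israelii, Fusobacterium necrophorum, Fusobacterium nucleatum, Peptostreptococcus anaerobius, Prevotella melaninogenica

Bile esculin -: excludes Bacteroides fragilis — 9 left.
Catalase -: excludes Cutibacterium acnes — 8 left.
Motility -: excludes Clostridium difficile, Clostridium tetani, Clostridium septicum — 5 left.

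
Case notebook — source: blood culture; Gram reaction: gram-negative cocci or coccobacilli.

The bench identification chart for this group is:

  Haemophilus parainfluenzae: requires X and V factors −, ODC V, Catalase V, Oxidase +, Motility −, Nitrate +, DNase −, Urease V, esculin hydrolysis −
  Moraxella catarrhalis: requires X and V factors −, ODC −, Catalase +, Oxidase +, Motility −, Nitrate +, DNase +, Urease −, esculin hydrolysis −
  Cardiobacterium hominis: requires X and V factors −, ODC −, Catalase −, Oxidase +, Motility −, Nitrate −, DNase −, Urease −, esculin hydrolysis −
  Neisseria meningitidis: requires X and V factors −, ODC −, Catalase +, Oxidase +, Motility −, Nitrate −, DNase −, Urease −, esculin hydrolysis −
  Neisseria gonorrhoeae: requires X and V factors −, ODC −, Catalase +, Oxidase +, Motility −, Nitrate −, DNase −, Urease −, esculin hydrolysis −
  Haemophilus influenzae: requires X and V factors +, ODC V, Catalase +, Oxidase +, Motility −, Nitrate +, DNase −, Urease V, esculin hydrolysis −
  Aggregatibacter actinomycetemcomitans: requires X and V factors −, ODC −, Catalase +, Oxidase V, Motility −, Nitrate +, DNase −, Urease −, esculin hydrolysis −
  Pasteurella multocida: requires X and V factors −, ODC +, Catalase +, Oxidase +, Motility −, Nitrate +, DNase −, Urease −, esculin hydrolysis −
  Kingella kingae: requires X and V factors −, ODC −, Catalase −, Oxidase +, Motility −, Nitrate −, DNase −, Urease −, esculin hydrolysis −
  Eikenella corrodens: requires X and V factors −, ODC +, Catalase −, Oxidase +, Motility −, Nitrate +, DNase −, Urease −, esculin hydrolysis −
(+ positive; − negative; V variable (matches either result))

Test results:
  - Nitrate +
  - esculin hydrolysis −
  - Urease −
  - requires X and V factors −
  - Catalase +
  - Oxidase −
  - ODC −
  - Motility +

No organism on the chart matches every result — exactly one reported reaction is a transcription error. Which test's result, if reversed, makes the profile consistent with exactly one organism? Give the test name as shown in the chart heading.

Motility

As reported, no row in the chart matches all 8 reactions.
Reversing Catalase → still no organism matches.
Reversing Motility (to −) → unique match: Aggregatibacter actinomycetemcomitans.
Reversing ODC → still no organism matches.
Reversing Nitrate → still no organism matches.
Reversing Oxidase → still no organism matches.
Reversing esculin hydrolysis → still no organism matches.
Reversing Urease → still no organism matches.
Reversing requires X and V factors → still no organism matches.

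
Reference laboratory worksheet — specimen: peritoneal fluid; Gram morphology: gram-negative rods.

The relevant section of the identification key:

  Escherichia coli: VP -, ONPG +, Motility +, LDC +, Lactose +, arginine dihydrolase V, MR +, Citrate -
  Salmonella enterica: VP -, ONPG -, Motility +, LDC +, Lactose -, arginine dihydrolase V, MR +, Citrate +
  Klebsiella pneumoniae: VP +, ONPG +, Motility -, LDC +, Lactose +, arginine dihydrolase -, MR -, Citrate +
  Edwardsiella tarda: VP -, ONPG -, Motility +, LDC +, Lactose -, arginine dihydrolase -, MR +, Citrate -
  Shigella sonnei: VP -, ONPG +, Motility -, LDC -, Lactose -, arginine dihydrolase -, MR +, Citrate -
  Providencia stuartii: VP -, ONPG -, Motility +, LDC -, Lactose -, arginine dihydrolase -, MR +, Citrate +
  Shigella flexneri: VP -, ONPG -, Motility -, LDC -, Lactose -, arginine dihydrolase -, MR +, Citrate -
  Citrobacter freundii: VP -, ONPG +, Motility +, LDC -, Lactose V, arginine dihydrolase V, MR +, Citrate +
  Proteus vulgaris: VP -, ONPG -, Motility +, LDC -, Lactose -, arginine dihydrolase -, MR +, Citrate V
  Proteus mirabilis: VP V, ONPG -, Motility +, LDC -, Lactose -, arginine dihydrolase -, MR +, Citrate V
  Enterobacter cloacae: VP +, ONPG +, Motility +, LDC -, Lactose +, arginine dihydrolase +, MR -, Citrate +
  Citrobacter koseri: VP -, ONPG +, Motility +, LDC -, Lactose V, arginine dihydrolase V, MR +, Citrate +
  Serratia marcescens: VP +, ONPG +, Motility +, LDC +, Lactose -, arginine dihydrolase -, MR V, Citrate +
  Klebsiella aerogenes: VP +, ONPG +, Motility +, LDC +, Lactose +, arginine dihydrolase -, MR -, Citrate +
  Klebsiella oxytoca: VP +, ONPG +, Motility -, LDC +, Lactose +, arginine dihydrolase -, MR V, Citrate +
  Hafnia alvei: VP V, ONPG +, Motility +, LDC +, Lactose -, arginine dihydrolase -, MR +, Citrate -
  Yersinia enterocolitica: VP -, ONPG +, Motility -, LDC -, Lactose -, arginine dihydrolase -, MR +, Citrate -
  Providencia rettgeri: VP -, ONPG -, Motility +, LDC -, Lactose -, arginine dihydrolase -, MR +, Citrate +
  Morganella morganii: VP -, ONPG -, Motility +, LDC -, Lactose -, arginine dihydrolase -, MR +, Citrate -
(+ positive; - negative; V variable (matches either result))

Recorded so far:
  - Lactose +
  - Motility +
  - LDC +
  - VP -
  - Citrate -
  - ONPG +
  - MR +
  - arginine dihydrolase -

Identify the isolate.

Escherichia coli

Motility +: excludes 5 organisms — 14 left.
MR +: excludes Enterobacter cloacae, Klebsiella aerogenes — 12 left.
Citrate -: excludes 6 organisms — 6 left.
VP -: all 6 remaining candidates are consistent.
LDC +: excludes Proteus vulgaris, Proteus mirabilis, Morganella morganii — 3 left.
ONPG +: excludes Edwardsiella tarda — 2 left.
arginine dihydrolase -: all 2 remaining candidates are consistent.
Lactose +: excludes Hafnia alvei — 1 left.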